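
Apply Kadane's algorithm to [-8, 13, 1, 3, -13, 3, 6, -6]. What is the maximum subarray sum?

Using Kadane's algorithm on [-8, 13, 1, 3, -13, 3, 6, -6]:

Scanning through the array:
Position 1 (value 13): max_ending_here = 13, max_so_far = 13
Position 2 (value 1): max_ending_here = 14, max_so_far = 14
Position 3 (value 3): max_ending_here = 17, max_so_far = 17
Position 4 (value -13): max_ending_here = 4, max_so_far = 17
Position 5 (value 3): max_ending_here = 7, max_so_far = 17
Position 6 (value 6): max_ending_here = 13, max_so_far = 17
Position 7 (value -6): max_ending_here = 7, max_so_far = 17

Maximum subarray: [13, 1, 3]
Maximum sum: 17

The maximum subarray is [13, 1, 3] with sum 17. This subarray runs from index 1 to index 3.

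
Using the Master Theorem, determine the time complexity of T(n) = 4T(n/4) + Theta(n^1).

Master Theorem for T(n) = 4T(n/4) + O(n^1):

a = 4, b = 4, c = 1
log_b(a) = log_4(4) = 1.0000

Case 2: c = 1 = log_4(4) = 1.0000
T(n) = O(n^1 log n) = O(n log n)

For T(n) = 4T(n/4) + O(n^1): log_4(4) = 1.0000. This is Case 2 of the Master Theorem (c = log_b(a), equal work at all levels), giving O(n log n).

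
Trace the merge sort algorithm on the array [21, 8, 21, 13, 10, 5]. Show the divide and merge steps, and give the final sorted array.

Merge sort trace:

Split: [21, 8, 21, 13, 10, 5] -> [21, 8, 21] and [13, 10, 5]
  Split: [21, 8, 21] -> [21] and [8, 21]
    Split: [8, 21] -> [8] and [21]
    Merge: [8] + [21] -> [8, 21]
  Merge: [21] + [8, 21] -> [8, 21, 21]
  Split: [13, 10, 5] -> [13] and [10, 5]
    Split: [10, 5] -> [10] and [5]
    Merge: [10] + [5] -> [5, 10]
  Merge: [13] + [5, 10] -> [5, 10, 13]
Merge: [8, 21, 21] + [5, 10, 13] -> [5, 8, 10, 13, 21, 21]

Final sorted array: [5, 8, 10, 13, 21, 21]

The merge sort proceeds by recursively splitting the array and merging sorted halves.
After all merges, the sorted array is [5, 8, 10, 13, 21, 21].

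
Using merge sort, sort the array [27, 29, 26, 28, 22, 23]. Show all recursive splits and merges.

Merge sort trace:

Split: [27, 29, 26, 28, 22, 23] -> [27, 29, 26] and [28, 22, 23]
  Split: [27, 29, 26] -> [27] and [29, 26]
    Split: [29, 26] -> [29] and [26]
    Merge: [29] + [26] -> [26, 29]
  Merge: [27] + [26, 29] -> [26, 27, 29]
  Split: [28, 22, 23] -> [28] and [22, 23]
    Split: [22, 23] -> [22] and [23]
    Merge: [22] + [23] -> [22, 23]
  Merge: [28] + [22, 23] -> [22, 23, 28]
Merge: [26, 27, 29] + [22, 23, 28] -> [22, 23, 26, 27, 28, 29]

Final sorted array: [22, 23, 26, 27, 28, 29]

The merge sort proceeds by recursively splitting the array and merging sorted halves.
After all merges, the sorted array is [22, 23, 26, 27, 28, 29].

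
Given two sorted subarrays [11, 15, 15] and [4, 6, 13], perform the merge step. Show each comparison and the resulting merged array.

Merging process:

Compare 11 vs 4: take 4 from right. Merged: [4]
Compare 11 vs 6: take 6 from right. Merged: [4, 6]
Compare 11 vs 13: take 11 from left. Merged: [4, 6, 11]
Compare 15 vs 13: take 13 from right. Merged: [4, 6, 11, 13]
Append remaining from left: [15, 15]. Merged: [4, 6, 11, 13, 15, 15]

Final merged array: [4, 6, 11, 13, 15, 15]
Total comparisons: 4

The merged array is [4, 6, 11, 13, 15, 15], requiring 4 comparisons. The merge step runs in O(n) time where n is the total number of elements.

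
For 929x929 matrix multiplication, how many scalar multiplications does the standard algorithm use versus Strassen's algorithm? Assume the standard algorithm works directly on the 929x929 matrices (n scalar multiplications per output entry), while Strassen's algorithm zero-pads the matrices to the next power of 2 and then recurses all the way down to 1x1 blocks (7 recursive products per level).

Matrix multiplication for 929x929 matrices:

Strassen's algorithm requires power-of-2 dimensions. Pad 929x929 to 1024x1024 (next power of 2).

Standard algorithm: 929^3 = 801765089 multiplications
Strassen's algorithm: 7^(log2(1024)) = 7^10 = 282475249 multiplications
Savings: 801765089 - 282475249 = 519289840 multiplications

Standard: 801765089 multiplications (929^3). Strassen: 282475249 multiplications (7^10, after padding to 1024x1024). Strassen reduces 8 recursive multiplications to 7 at each level.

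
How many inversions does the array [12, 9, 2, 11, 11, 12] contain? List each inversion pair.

Finding inversions in [12, 9, 2, 11, 11, 12]:

(0, 1): arr[0]=12 > arr[1]=9
(0, 2): arr[0]=12 > arr[2]=2
(0, 3): arr[0]=12 > arr[3]=11
(0, 4): arr[0]=12 > arr[4]=11
(1, 2): arr[1]=9 > arr[2]=2

Total inversions: 5

The array has 5 inversion(s): (0,1), (0,2), (0,3), (0,4), (1,2). Each pair (i,j) satisfies i < j and arr[i] > arr[j].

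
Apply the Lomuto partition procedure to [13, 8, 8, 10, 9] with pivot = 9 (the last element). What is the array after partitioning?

Lomuto partition with pivot = 9:

Initial array: [13, 8, 8, 10, 9]

arr[0]=13 > 9: no swap
arr[1]=8 <= 9: swap with position 0, array becomes [8, 13, 8, 10, 9]
arr[2]=8 <= 9: swap with position 1, array becomes [8, 8, 13, 10, 9]
arr[3]=10 > 9: no swap

Place pivot at position 2: [8, 8, 9, 10, 13]
Pivot position: 2

After partitioning with pivot 9, the array becomes [8, 8, 9, 10, 13]. The pivot is placed at index 2. All elements to the left of the pivot are <= 9, and all elements to the right are > 9.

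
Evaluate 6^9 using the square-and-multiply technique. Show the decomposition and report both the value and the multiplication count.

Computing 6^9 by squaring (build up from 6^1; each line after the first costs one multiplication):

6^1 = 6
6^2 = (6^1)^2 = 6^2 = 36
6^4 = (6^2)^2 = 36^2 = 1296
6^8 = (6^4)^2 = 1296^2 = 1679616
6^9 = 6 * 6^8 = 6 * 1679616 = 10077696

Result: 10077696
Multiplications needed: 4 (4 lines after 6^1)

6^9 = 10077696. Using exponentiation by squaring, this requires 4 multiplications. The key idea: if the exponent is even, square the half-power; if odd, multiply by the base once.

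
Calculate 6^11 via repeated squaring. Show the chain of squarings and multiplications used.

Computing 6^11 by squaring (build up from 6^1; each line after the first costs one multiplication):

6^1 = 6
6^2 = (6^1)^2 = 6^2 = 36
6^4 = (6^2)^2 = 36^2 = 1296
6^5 = 6 * 6^4 = 6 * 1296 = 7776
6^10 = (6^5)^2 = 7776^2 = 60466176
6^11 = 6 * 6^10 = 6 * 60466176 = 362797056

Result: 362797056
Multiplications needed: 5 (5 lines after 6^1)

6^11 = 362797056. Using exponentiation by squaring, this requires 5 multiplications. The key idea: if the exponent is even, square the half-power; if odd, multiply by the base once.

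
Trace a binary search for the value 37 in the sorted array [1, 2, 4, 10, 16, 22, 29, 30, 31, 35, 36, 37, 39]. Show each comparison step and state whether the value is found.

Binary search for 37 in [1, 2, 4, 10, 16, 22, 29, 30, 31, 35, 36, 37, 39]:

lo=0, hi=12, mid=6, arr[mid]=29 -> 29 < 37, search right half
lo=7, hi=12, mid=9, arr[mid]=35 -> 35 < 37, search right half
lo=10, hi=12, mid=11, arr[mid]=37 -> Found target at index 11!

Binary search finds 37 at index 11 after 3 comparisons. The search repeatedly halves the search space by comparing with the middle element.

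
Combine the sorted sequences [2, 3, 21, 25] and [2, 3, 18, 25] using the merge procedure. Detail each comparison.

Merging process:

Compare 2 vs 2: take 2 from left. Merged: [2]
Compare 3 vs 2: take 2 from right. Merged: [2, 2]
Compare 3 vs 3: take 3 from left. Merged: [2, 2, 3]
Compare 21 vs 3: take 3 from right. Merged: [2, 2, 3, 3]
Compare 21 vs 18: take 18 from right. Merged: [2, 2, 3, 3, 18]
Compare 21 vs 25: take 21 from left. Merged: [2, 2, 3, 3, 18, 21]
Compare 25 vs 25: take 25 from left. Merged: [2, 2, 3, 3, 18, 21, 25]
Append remaining from right: [25]. Merged: [2, 2, 3, 3, 18, 21, 25, 25]

Final merged array: [2, 2, 3, 3, 18, 21, 25, 25]
Total comparisons: 7

The merged array is [2, 2, 3, 3, 18, 21, 25, 25], requiring 7 comparisons. The merge step runs in O(n) time where n is the total number of elements.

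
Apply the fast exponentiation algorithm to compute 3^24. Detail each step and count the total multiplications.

Computing 3^24 by squaring (build up from 3^1; each line after the first costs one multiplication):

3^1 = 3
3^2 = (3^1)^2 = 3^2 = 9
3^3 = 3 * 3^2 = 3 * 9 = 27
3^6 = (3^3)^2 = 27^2 = 729
3^12 = (3^6)^2 = 729^2 = 531441
3^24 = (3^12)^2 = 531441^2 = 282429536481

Result: 282429536481
Multiplications needed: 5 (5 lines after 3^1)

3^24 = 282429536481. Using exponentiation by squaring, this requires 5 multiplications. The key idea: if the exponent is even, square the half-power; if odd, multiply by the base once.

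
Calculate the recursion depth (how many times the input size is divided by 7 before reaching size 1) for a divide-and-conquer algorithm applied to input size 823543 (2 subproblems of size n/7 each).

For divide and conquer with division factor 7:

Problem sizes at each level:
Level 0: 823543
Level 1: 117649
Level 2: 16807
Level 3: 2401
Level 4: 343
Level 5: 49
Level 6: 7
Level 7: 1

The root is level 0 and the size-1 base case is level 7 (the tree spans levels 0 through 7, i.e. 8 levels counting the root), so the depth is the number of divisions: log_7(823543) = 7

The recursion tree depth is log_7(823543) = 7. At each level, the problem size is divided by 7, so it takes 7 divisions to reduce to a base case of size 1. The algorithm makes 2 recursive calls at each level.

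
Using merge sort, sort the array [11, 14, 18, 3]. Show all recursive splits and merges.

Merge sort trace:

Split: [11, 14, 18, 3] -> [11, 14] and [18, 3]
  Split: [11, 14] -> [11] and [14]
  Merge: [11] + [14] -> [11, 14]
  Split: [18, 3] -> [18] and [3]
  Merge: [18] + [3] -> [3, 18]
Merge: [11, 14] + [3, 18] -> [3, 11, 14, 18]

Final sorted array: [3, 11, 14, 18]

The merge sort proceeds by recursively splitting the array and merging sorted halves.
After all merges, the sorted array is [3, 11, 14, 18].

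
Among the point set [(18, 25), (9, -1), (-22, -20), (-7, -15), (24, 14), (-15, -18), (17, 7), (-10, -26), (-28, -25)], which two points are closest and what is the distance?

Computing all pairwise distances among 9 points:

d((18, 25), (9, -1)) = 27.5136
d((18, 25), (-22, -20)) = 60.208
d((18, 25), (-7, -15)) = 47.1699
d((18, 25), (24, 14)) = 12.53
d((18, 25), (-15, -18)) = 54.2033
d((18, 25), (17, 7)) = 18.0278
d((18, 25), (-10, -26)) = 58.1808
d((18, 25), (-28, -25)) = 67.9412
d((9, -1), (-22, -20)) = 36.3593
d((9, -1), (-7, -15)) = 21.2603
d((9, -1), (24, 14)) = 21.2132
d((9, -1), (-15, -18)) = 29.4109
d((9, -1), (17, 7)) = 11.3137
d((9, -1), (-10, -26)) = 31.4006
d((9, -1), (-28, -25)) = 44.1022
d((-22, -20), (-7, -15)) = 15.8114
d((-22, -20), (24, 14)) = 57.2014
d((-22, -20), (-15, -18)) = 7.2801 <-- minimum
d((-22, -20), (17, 7)) = 47.4342
d((-22, -20), (-10, -26)) = 13.4164
d((-22, -20), (-28, -25)) = 7.8102
d((-7, -15), (24, 14)) = 42.45
d((-7, -15), (-15, -18)) = 8.544
d((-7, -15), (17, 7)) = 32.5576
d((-7, -15), (-10, -26)) = 11.4018
d((-7, -15), (-28, -25)) = 23.2594
d((24, 14), (-15, -18)) = 50.448
d((24, 14), (17, 7)) = 9.8995
d((24, 14), (-10, -26)) = 52.4976
d((24, 14), (-28, -25)) = 65.0
d((-15, -18), (17, 7)) = 40.6079
d((-15, -18), (-10, -26)) = 9.434
d((-15, -18), (-28, -25)) = 14.7648
d((17, 7), (-10, -26)) = 42.638
d((17, 7), (-28, -25)) = 55.2178
d((-10, -26), (-28, -25)) = 18.0278

Closest pair: (-22, -20) and (-15, -18) with distance 7.2801

The closest pair is (-22, -20) and (-15, -18) with Euclidean distance 7.2801. For 9 points, brute-force pairwise comparison is shown above. For large n, the divide-and-conquer algorithm (sort by x, recurse on halves, check the dividing strip) achieves O(n log n).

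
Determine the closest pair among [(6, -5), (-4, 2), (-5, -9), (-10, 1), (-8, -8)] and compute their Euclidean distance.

Computing all pairwise distances among 5 points:

d((6, -5), (-4, 2)) = 12.2066
d((6, -5), (-5, -9)) = 11.7047
d((6, -5), (-10, 1)) = 17.088
d((6, -5), (-8, -8)) = 14.3178
d((-4, 2), (-5, -9)) = 11.0454
d((-4, 2), (-10, 1)) = 6.0828
d((-4, 2), (-8, -8)) = 10.7703
d((-5, -9), (-10, 1)) = 11.1803
d((-5, -9), (-8, -8)) = 3.1623 <-- minimum
d((-10, 1), (-8, -8)) = 9.2195

Closest pair: (-5, -9) and (-8, -8) with distance 3.1623

The closest pair is (-5, -9) and (-8, -8) with Euclidean distance 3.1623. For 5 points, brute-force pairwise comparison is shown above. For large n, the divide-and-conquer algorithm (sort by x, recurse on halves, check the dividing strip) achieves O(n log n).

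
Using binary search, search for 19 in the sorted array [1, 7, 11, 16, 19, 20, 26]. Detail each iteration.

Binary search for 19 in [1, 7, 11, 16, 19, 20, 26]:

lo=0, hi=6, mid=3, arr[mid]=16 -> 16 < 19, search right half
lo=4, hi=6, mid=5, arr[mid]=20 -> 20 > 19, search left half
lo=4, hi=4, mid=4, arr[mid]=19 -> Found target at index 4!

Binary search finds 19 at index 4 after 3 comparisons. The search repeatedly halves the search space by comparing with the middle element.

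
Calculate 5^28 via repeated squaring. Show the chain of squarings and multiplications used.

Computing 5^28 by squaring (build up from 5^1; each line after the first costs one multiplication):

5^1 = 5
5^2 = (5^1)^2 = 5^2 = 25
5^3 = 5 * 5^2 = 5 * 25 = 125
5^6 = (5^3)^2 = 125^2 = 15625
5^7 = 5 * 5^6 = 5 * 15625 = 78125
5^14 = (5^7)^2 = 78125^2 = 6103515625
5^28 = (5^14)^2 = 6103515625^2 = 37252902984619140625

Result: 37252902984619140625
Multiplications needed: 6 (6 lines after 5^1)

5^28 = 37252902984619140625. Using exponentiation by squaring, this requires 6 multiplications. The key idea: if the exponent is even, square the half-power; if odd, multiply by the base once.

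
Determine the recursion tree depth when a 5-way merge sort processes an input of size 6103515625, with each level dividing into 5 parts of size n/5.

For divide and conquer with division factor 5:

Problem sizes at each level:
Level 0: 6103515625
Level 1: 1220703125
Level 2: 244140625
Level 3: 48828125
Level 4: 9765625
Level 5: 1953125
Level 6: 390625
Level 7: 78125
Level 8: 15625
Level 9: 3125
Level 10: 625
Level 11: 125
Level 12: 25
Level 13: 5
Level 14: 1

The root is level 0 and the size-1 base case is level 14 (the tree spans levels 0 through 14, i.e. 15 levels counting the root), so the depth is the number of divisions: log_5(6103515625) = 14

The recursion tree depth is log_5(6103515625) = 14. At each level, the problem size is divided by 5, so it takes 14 divisions to reduce to a base case of size 1. The algorithm makes 5 recursive calls at each level.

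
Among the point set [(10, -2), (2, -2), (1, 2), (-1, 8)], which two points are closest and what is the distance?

Computing all pairwise distances among 4 points:

d((10, -2), (2, -2)) = 8.0
d((10, -2), (1, 2)) = 9.8489
d((10, -2), (-1, 8)) = 14.8661
d((2, -2), (1, 2)) = 4.1231 <-- minimum
d((2, -2), (-1, 8)) = 10.4403
d((1, 2), (-1, 8)) = 6.3246

Closest pair: (2, -2) and (1, 2) with distance 4.1231

The closest pair is (2, -2) and (1, 2) with Euclidean distance 4.1231. For 4 points, brute-force pairwise comparison is shown above. For large n, the divide-and-conquer algorithm (sort by x, recurse on halves, check the dividing strip) achieves O(n log n).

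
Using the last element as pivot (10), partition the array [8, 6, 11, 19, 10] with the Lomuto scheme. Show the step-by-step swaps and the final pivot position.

Lomuto partition with pivot = 10:

Initial array: [8, 6, 11, 19, 10]

arr[0]=8 <= 10: swap with position 0, array becomes [8, 6, 11, 19, 10]
arr[1]=6 <= 10: swap with position 1, array becomes [8, 6, 11, 19, 10]
arr[2]=11 > 10: no swap
arr[3]=19 > 10: no swap

Place pivot at position 2: [8, 6, 10, 19, 11]
Pivot position: 2

After partitioning with pivot 10, the array becomes [8, 6, 10, 19, 11]. The pivot is placed at index 2. All elements to the left of the pivot are <= 10, and all elements to the right are > 10.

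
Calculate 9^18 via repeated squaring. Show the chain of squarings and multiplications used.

Computing 9^18 by squaring (build up from 9^1; each line after the first costs one multiplication):

9^1 = 9
9^2 = (9^1)^2 = 9^2 = 81
9^4 = (9^2)^2 = 81^2 = 6561
9^8 = (9^4)^2 = 6561^2 = 43046721
9^9 = 9 * 9^8 = 9 * 43046721 = 387420489
9^18 = (9^9)^2 = 387420489^2 = 150094635296999121

Result: 150094635296999121
Multiplications needed: 5 (5 lines after 9^1)

9^18 = 150094635296999121. Using exponentiation by squaring, this requires 5 multiplications. The key idea: if the exponent is even, square the half-power; if odd, multiply by the base once.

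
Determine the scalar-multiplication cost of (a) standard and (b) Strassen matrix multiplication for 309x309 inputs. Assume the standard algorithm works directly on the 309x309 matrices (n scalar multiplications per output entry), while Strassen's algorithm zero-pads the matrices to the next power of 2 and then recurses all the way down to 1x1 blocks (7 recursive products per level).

Matrix multiplication for 309x309 matrices:

Strassen's algorithm requires power-of-2 dimensions. Pad 309x309 to 512x512 (next power of 2).

Standard algorithm: 309^3 = 29503629 multiplications
Strassen's algorithm: 7^(log2(512)) = 7^9 = 40353607 multiplications
Difference: 29503629 - 40353607 = -10849978 (Strassen uses MORE here due to padding overhead — for small or just-over-power-of-2 n, padding can outweigh the per-level savings)

Standard: 29503629 multiplications (309^3). Strassen: 40353607 multiplications (7^9, after padding to 512x512). Strassen reduces 8 recursive multiplications to 7 at each level.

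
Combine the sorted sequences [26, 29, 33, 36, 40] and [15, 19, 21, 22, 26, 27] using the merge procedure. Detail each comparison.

Merging process:

Compare 26 vs 15: take 15 from right. Merged: [15]
Compare 26 vs 19: take 19 from right. Merged: [15, 19]
Compare 26 vs 21: take 21 from right. Merged: [15, 19, 21]
Compare 26 vs 22: take 22 from right. Merged: [15, 19, 21, 22]
Compare 26 vs 26: take 26 from left. Merged: [15, 19, 21, 22, 26]
Compare 29 vs 26: take 26 from right. Merged: [15, 19, 21, 22, 26, 26]
Compare 29 vs 27: take 27 from right. Merged: [15, 19, 21, 22, 26, 26, 27]
Append remaining from left: [29, 33, 36, 40]. Merged: [15, 19, 21, 22, 26, 26, 27, 29, 33, 36, 40]

Final merged array: [15, 19, 21, 22, 26, 26, 27, 29, 33, 36, 40]
Total comparisons: 7

The merged array is [15, 19, 21, 22, 26, 26, 27, 29, 33, 36, 40], requiring 7 comparisons. The merge step runs in O(n) time where n is the total number of elements.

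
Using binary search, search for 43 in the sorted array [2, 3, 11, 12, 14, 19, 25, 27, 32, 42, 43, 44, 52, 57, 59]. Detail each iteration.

Binary search for 43 in [2, 3, 11, 12, 14, 19, 25, 27, 32, 42, 43, 44, 52, 57, 59]:

lo=0, hi=14, mid=7, arr[mid]=27 -> 27 < 43, search right half
lo=8, hi=14, mid=11, arr[mid]=44 -> 44 > 43, search left half
lo=8, hi=10, mid=9, arr[mid]=42 -> 42 < 43, search right half
lo=10, hi=10, mid=10, arr[mid]=43 -> Found target at index 10!

Binary search finds 43 at index 10 after 4 comparisons. The search repeatedly halves the search space by comparing with the middle element.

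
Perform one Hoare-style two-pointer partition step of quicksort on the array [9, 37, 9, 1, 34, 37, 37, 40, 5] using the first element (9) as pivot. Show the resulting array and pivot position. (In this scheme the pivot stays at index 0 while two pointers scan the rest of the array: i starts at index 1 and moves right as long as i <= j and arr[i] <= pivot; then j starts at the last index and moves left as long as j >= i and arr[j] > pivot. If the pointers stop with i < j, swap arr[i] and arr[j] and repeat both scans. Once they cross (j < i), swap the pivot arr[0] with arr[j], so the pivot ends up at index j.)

Hoare-style two-pointer partition with pivot = 9:

Initial array: [9, 37, 9, 1, 34, 37, 37, 40, 5]

Pointers start at i = 1, j = 8.
i stops at index 1 (arr[1]=37 > 9), j stops at index 8 (arr[8]=5 <= 9): swap arr[1] and arr[8], array becomes [9, 5, 9, 1, 34, 37, 37, 40, 37]
i ends at 4, j ends at 3: the pointers have crossed (j < i), so scanning stops.

Swap pivot arr[0] with arr[3] to place pivot at position 3: [1, 5, 9, 9, 34, 37, 37, 40, 37]
Pivot position: 3

After partitioning with pivot 9, the array becomes [1, 5, 9, 9, 34, 37, 37, 40, 37]. The pivot is placed at index 3. All elements to the left of the pivot are <= 9, and all elements to the right are > 9.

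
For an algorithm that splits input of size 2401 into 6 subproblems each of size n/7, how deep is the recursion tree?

For divide and conquer with division factor 7:

Problem sizes at each level:
Level 0: 2401
Level 1: 343
Level 2: 49
Level 3: 7
Level 4: 1

The root is level 0 and the size-1 base case is level 4 (the tree spans levels 0 through 4, i.e. 5 levels counting the root), so the depth is the number of divisions: log_7(2401) = 4

The recursion tree depth is log_7(2401) = 4. At each level, the problem size is divided by 7, so it takes 4 divisions to reduce to a base case of size 1. The algorithm makes 6 recursive calls at each level.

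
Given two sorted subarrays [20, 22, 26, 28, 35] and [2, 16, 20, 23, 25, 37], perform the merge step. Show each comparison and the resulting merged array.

Merging process:

Compare 20 vs 2: take 2 from right. Merged: [2]
Compare 20 vs 16: take 16 from right. Merged: [2, 16]
Compare 20 vs 20: take 20 from left. Merged: [2, 16, 20]
Compare 22 vs 20: take 20 from right. Merged: [2, 16, 20, 20]
Compare 22 vs 23: take 22 from left. Merged: [2, 16, 20, 20, 22]
Compare 26 vs 23: take 23 from right. Merged: [2, 16, 20, 20, 22, 23]
Compare 26 vs 25: take 25 from right. Merged: [2, 16, 20, 20, 22, 23, 25]
Compare 26 vs 37: take 26 from left. Merged: [2, 16, 20, 20, 22, 23, 25, 26]
Compare 28 vs 37: take 28 from left. Merged: [2, 16, 20, 20, 22, 23, 25, 26, 28]
Compare 35 vs 37: take 35 from left. Merged: [2, 16, 20, 20, 22, 23, 25, 26, 28, 35]
Append remaining from right: [37]. Merged: [2, 16, 20, 20, 22, 23, 25, 26, 28, 35, 37]

Final merged array: [2, 16, 20, 20, 22, 23, 25, 26, 28, 35, 37]
Total comparisons: 10

The merged array is [2, 16, 20, 20, 22, 23, 25, 26, 28, 35, 37], requiring 10 comparisons. The merge step runs in O(n) time where n is the total number of elements.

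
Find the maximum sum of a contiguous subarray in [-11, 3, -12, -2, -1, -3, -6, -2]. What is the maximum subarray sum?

Using Kadane's algorithm on [-11, 3, -12, -2, -1, -3, -6, -2]:

Scanning through the array:
Position 1 (value 3): max_ending_here = 3, max_so_far = 3
Position 2 (value -12): max_ending_here = -9, max_so_far = 3
Position 3 (value -2): max_ending_here = -2, max_so_far = 3
Position 4 (value -1): max_ending_here = -1, max_so_far = 3
Position 5 (value -3): max_ending_here = -3, max_so_far = 3
Position 6 (value -6): max_ending_here = -6, max_so_far = 3
Position 7 (value -2): max_ending_here = -2, max_so_far = 3

Maximum subarray: [3]
Maximum sum: 3

The maximum subarray is [3] with sum 3. This subarray runs from index 1 to index 1.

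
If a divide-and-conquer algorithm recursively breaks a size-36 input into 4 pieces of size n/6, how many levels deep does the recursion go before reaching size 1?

For divide and conquer with division factor 6:

Problem sizes at each level:
Level 0: 36
Level 1: 6
Level 2: 1

The root is level 0 and the size-1 base case is level 2 (the tree spans levels 0 through 2, i.e. 3 levels counting the root), so the depth is the number of divisions: log_6(36) = 2

The recursion tree depth is log_6(36) = 2. At each level, the problem size is divided by 6, so it takes 2 divisions to reduce to a base case of size 1. The algorithm makes 4 recursive calls at each level.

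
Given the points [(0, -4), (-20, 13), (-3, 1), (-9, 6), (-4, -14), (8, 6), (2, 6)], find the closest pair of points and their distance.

Computing all pairwise distances among 7 points:

d((0, -4), (-20, 13)) = 26.2488
d((0, -4), (-3, 1)) = 5.831 <-- minimum
d((0, -4), (-9, 6)) = 13.4536
d((0, -4), (-4, -14)) = 10.7703
d((0, -4), (8, 6)) = 12.8062
d((0, -4), (2, 6)) = 10.198
d((-20, 13), (-3, 1)) = 20.8087
d((-20, 13), (-9, 6)) = 13.0384
d((-20, 13), (-4, -14)) = 31.3847
d((-20, 13), (8, 6)) = 28.8617
d((-20, 13), (2, 6)) = 23.0868
d((-3, 1), (-9, 6)) = 7.8102
d((-3, 1), (-4, -14)) = 15.0333
d((-3, 1), (8, 6)) = 12.083
d((-3, 1), (2, 6)) = 7.0711
d((-9, 6), (-4, -14)) = 20.6155
d((-9, 6), (8, 6)) = 17.0
d((-9, 6), (2, 6)) = 11.0
d((-4, -14), (8, 6)) = 23.3238
d((-4, -14), (2, 6)) = 20.8806
d((8, 6), (2, 6)) = 6.0

Closest pair: (0, -4) and (-3, 1) with distance 5.831

The closest pair is (0, -4) and (-3, 1) with Euclidean distance 5.831. For 7 points, brute-force pairwise comparison is shown above. For large n, the divide-and-conquer algorithm (sort by x, recurse on halves, check the dividing strip) achieves O(n log n).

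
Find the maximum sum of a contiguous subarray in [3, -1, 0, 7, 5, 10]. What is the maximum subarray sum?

Using Kadane's algorithm on [3, -1, 0, 7, 5, 10]:

Scanning through the array:
Position 1 (value -1): max_ending_here = 2, max_so_far = 3
Position 2 (value 0): max_ending_here = 2, max_so_far = 3
Position 3 (value 7): max_ending_here = 9, max_so_far = 9
Position 4 (value 5): max_ending_here = 14, max_so_far = 14
Position 5 (value 10): max_ending_here = 24, max_so_far = 24

Maximum subarray: [3, -1, 0, 7, 5, 10]
Maximum sum: 24

The maximum subarray is [3, -1, 0, 7, 5, 10] with sum 24. This subarray runs from index 0 to index 5.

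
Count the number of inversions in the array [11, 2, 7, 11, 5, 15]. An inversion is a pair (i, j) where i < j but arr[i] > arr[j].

Finding inversions in [11, 2, 7, 11, 5, 15]:

(0, 1): arr[0]=11 > arr[1]=2
(0, 2): arr[0]=11 > arr[2]=7
(0, 4): arr[0]=11 > arr[4]=5
(2, 4): arr[2]=7 > arr[4]=5
(3, 4): arr[3]=11 > arr[4]=5

Total inversions: 5

The array has 5 inversion(s): (0,1), (0,2), (0,4), (2,4), (3,4). Each pair (i,j) satisfies i < j and arr[i] > arr[j].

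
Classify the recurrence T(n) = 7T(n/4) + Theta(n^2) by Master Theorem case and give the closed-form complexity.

Master Theorem for T(n) = 7T(n/4) + O(n^2):

a = 7, b = 4, c = 2
log_b(a) = log_4(7) = 1.4037

Case 3: c = 2 > log_4(7) = 1.4037
T(n) = O(n^2) = O(n^2)

For T(n) = 7T(n/4) + O(n^2): log_4(7) = 1.4037. This is Case 3 of the Master Theorem (c > log_b(a), work dominated by root), giving O(n^2).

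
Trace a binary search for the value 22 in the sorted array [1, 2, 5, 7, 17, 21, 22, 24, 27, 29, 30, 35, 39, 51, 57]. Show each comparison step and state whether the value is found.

Binary search for 22 in [1, 2, 5, 7, 17, 21, 22, 24, 27, 29, 30, 35, 39, 51, 57]:

lo=0, hi=14, mid=7, arr[mid]=24 -> 24 > 22, search left half
lo=0, hi=6, mid=3, arr[mid]=7 -> 7 < 22, search right half
lo=4, hi=6, mid=5, arr[mid]=21 -> 21 < 22, search right half
lo=6, hi=6, mid=6, arr[mid]=22 -> Found target at index 6!

Binary search finds 22 at index 6 after 4 comparisons. The search repeatedly halves the search space by comparing with the middle element.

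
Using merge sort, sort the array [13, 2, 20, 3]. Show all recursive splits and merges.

Merge sort trace:

Split: [13, 2, 20, 3] -> [13, 2] and [20, 3]
  Split: [13, 2] -> [13] and [2]
  Merge: [13] + [2] -> [2, 13]
  Split: [20, 3] -> [20] and [3]
  Merge: [20] + [3] -> [3, 20]
Merge: [2, 13] + [3, 20] -> [2, 3, 13, 20]

Final sorted array: [2, 3, 13, 20]

The merge sort proceeds by recursively splitting the array and merging sorted halves.
After all merges, the sorted array is [2, 3, 13, 20].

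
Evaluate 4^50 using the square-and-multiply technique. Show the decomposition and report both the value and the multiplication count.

Computing 4^50 by squaring (build up from 4^1; each line after the first costs one multiplication):

4^1 = 4
4^2 = (4^1)^2 = 4^2 = 16
4^3 = 4 * 4^2 = 4 * 16 = 64
4^6 = (4^3)^2 = 64^2 = 4096
4^12 = (4^6)^2 = 4096^2 = 16777216
4^24 = (4^12)^2 = 16777216^2 = 281474976710656
4^25 = 4 * 4^24 = 4 * 281474976710656 = 1125899906842624
4^50 = (4^25)^2 = 1125899906842624^2 = 1267650600228229401496703205376

Result: 1267650600228229401496703205376
Multiplications needed: 7 (7 lines after 4^1)

4^50 = 1267650600228229401496703205376. Using exponentiation by squaring, this requires 7 multiplications. The key idea: if the exponent is even, square the half-power; if odd, multiply by the base once.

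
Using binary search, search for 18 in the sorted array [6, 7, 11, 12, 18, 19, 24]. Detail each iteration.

Binary search for 18 in [6, 7, 11, 12, 18, 19, 24]:

lo=0, hi=6, mid=3, arr[mid]=12 -> 12 < 18, search right half
lo=4, hi=6, mid=5, arr[mid]=19 -> 19 > 18, search left half
lo=4, hi=4, mid=4, arr[mid]=18 -> Found target at index 4!

Binary search finds 18 at index 4 after 3 comparisons. The search repeatedly halves the search space by comparing with the middle element.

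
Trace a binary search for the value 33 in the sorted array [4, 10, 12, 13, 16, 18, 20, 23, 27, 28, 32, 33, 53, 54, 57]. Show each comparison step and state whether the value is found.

Binary search for 33 in [4, 10, 12, 13, 16, 18, 20, 23, 27, 28, 32, 33, 53, 54, 57]:

lo=0, hi=14, mid=7, arr[mid]=23 -> 23 < 33, search right half
lo=8, hi=14, mid=11, arr[mid]=33 -> Found target at index 11!

Binary search finds 33 at index 11 after 2 comparisons. The search repeatedly halves the search space by comparing with the middle element.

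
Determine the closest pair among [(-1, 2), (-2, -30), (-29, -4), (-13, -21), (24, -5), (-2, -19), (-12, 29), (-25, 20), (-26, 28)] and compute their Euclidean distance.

Computing all pairwise distances among 9 points:

d((-1, 2), (-2, -30)) = 32.0156
d((-1, 2), (-29, -4)) = 28.6356
d((-1, 2), (-13, -21)) = 25.9422
d((-1, 2), (24, -5)) = 25.9615
d((-1, 2), (-2, -19)) = 21.0238
d((-1, 2), (-12, 29)) = 29.1548
d((-1, 2), (-25, 20)) = 30.0
d((-1, 2), (-26, 28)) = 36.0694
d((-2, -30), (-29, -4)) = 37.4833
d((-2, -30), (-13, -21)) = 14.2127
d((-2, -30), (24, -5)) = 36.0694
d((-2, -30), (-2, -19)) = 11.0
d((-2, -30), (-12, 29)) = 59.8415
d((-2, -30), (-25, 20)) = 55.0364
d((-2, -30), (-26, 28)) = 62.7694
d((-29, -4), (-13, -21)) = 23.3452
d((-29, -4), (24, -5)) = 53.0094
d((-29, -4), (-2, -19)) = 30.8869
d((-29, -4), (-12, 29)) = 37.1214
d((-29, -4), (-25, 20)) = 24.3311
d((-29, -4), (-26, 28)) = 32.1403
d((-13, -21), (24, -5)) = 40.3113
d((-13, -21), (-2, -19)) = 11.1803
d((-13, -21), (-12, 29)) = 50.01
d((-13, -21), (-25, 20)) = 42.72
d((-13, -21), (-26, 28)) = 50.6952
d((24, -5), (-2, -19)) = 29.5296
d((24, -5), (-12, 29)) = 49.5177
d((24, -5), (-25, 20)) = 55.0091
d((24, -5), (-26, 28)) = 59.9083
d((-2, -19), (-12, 29)) = 49.0306
d((-2, -19), (-25, 20)) = 45.2769
d((-2, -19), (-26, 28)) = 52.7731
d((-12, 29), (-25, 20)) = 15.8114
d((-12, 29), (-26, 28)) = 14.0357
d((-25, 20), (-26, 28)) = 8.0623 <-- minimum

Closest pair: (-25, 20) and (-26, 28) with distance 8.0623

The closest pair is (-25, 20) and (-26, 28) with Euclidean distance 8.0623. For 9 points, brute-force pairwise comparison is shown above. For large n, the divide-and-conquer algorithm (sort by x, recurse on halves, check the dividing strip) achieves O(n log n).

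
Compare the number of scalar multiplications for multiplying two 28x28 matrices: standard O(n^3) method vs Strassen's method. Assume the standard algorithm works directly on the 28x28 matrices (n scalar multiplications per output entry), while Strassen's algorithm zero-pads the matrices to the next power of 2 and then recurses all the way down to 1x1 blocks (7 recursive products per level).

Matrix multiplication for 28x28 matrices:

Strassen's algorithm requires power-of-2 dimensions. Pad 28x28 to 32x32 (next power of 2).

Standard algorithm: 28^3 = 21952 multiplications
Strassen's algorithm: 7^(log2(32)) = 7^5 = 16807 multiplications
Savings: 21952 - 16807 = 5145 multiplications

Standard: 21952 multiplications (28^3). Strassen: 16807 multiplications (7^5, after padding to 32x32). Strassen reduces 8 recursive multiplications to 7 at each level.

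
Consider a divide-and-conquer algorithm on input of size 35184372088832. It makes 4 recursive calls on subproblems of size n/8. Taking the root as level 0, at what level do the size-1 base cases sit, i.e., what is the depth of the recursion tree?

For divide and conquer with division factor 8:

Problem sizes at each level:
Level 0: 35184372088832
Level 1: 4398046511104
Level 2: 549755813888
Level 3: 68719476736
Level 4: 8589934592
Level 5: 1073741824
Level 6: 134217728
Level 7: 16777216
Level 8: 2097152
Level 9: 262144
Level 10: 32768
Level 11: 4096
Level 12: 512
Level 13: 64
Level 14: 8
Level 15: 1

The root is level 0 and the size-1 base case is level 15 (the tree spans levels 0 through 15, i.e. 16 levels counting the root), so the depth is the number of divisions: log_8(35184372088832) = 15

The recursion tree depth is log_8(35184372088832) = 15. At each level, the problem size is divided by 8, so it takes 15 divisions to reduce to a base case of size 1. The algorithm makes 4 recursive calls at each level.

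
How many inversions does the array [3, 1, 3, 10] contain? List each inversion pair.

Finding inversions in [3, 1, 3, 10]:

(0, 1): arr[0]=3 > arr[1]=1

Total inversions: 1

The array has 1 inversion(s): (0,1). Each pair (i,j) satisfies i < j and arr[i] > arr[j].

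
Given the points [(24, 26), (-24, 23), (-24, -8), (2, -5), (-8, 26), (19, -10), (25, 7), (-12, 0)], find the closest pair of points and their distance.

Computing all pairwise distances among 8 points:

d((24, 26), (-24, 23)) = 48.0937
d((24, 26), (-24, -8)) = 58.8218
d((24, 26), (2, -5)) = 38.0132
d((24, 26), (-8, 26)) = 32.0
d((24, 26), (19, -10)) = 36.3456
d((24, 26), (25, 7)) = 19.0263
d((24, 26), (-12, 0)) = 44.4072
d((-24, 23), (-24, -8)) = 31.0
d((-24, 23), (2, -5)) = 38.2099
d((-24, 23), (-8, 26)) = 16.2788
d((-24, 23), (19, -10)) = 54.2033
d((-24, 23), (25, 7)) = 51.5461
d((-24, 23), (-12, 0)) = 25.9422
d((-24, -8), (2, -5)) = 26.1725
d((-24, -8), (-8, 26)) = 37.5766
d((-24, -8), (19, -10)) = 43.0465
d((-24, -8), (25, 7)) = 51.2445
d((-24, -8), (-12, 0)) = 14.4222 <-- minimum
d((2, -5), (-8, 26)) = 32.573
d((2, -5), (19, -10)) = 17.72
d((2, -5), (25, 7)) = 25.9422
d((2, -5), (-12, 0)) = 14.8661
d((-8, 26), (19, -10)) = 45.0
d((-8, 26), (25, 7)) = 38.0789
d((-8, 26), (-12, 0)) = 26.3059
d((19, -10), (25, 7)) = 18.0278
d((19, -10), (-12, 0)) = 32.573
d((25, 7), (-12, 0)) = 37.6563

Closest pair: (-24, -8) and (-12, 0) with distance 14.4222

The closest pair is (-24, -8) and (-12, 0) with Euclidean distance 14.4222. For 8 points, brute-force pairwise comparison is shown above. For large n, the divide-and-conquer algorithm (sort by x, recurse on halves, check the dividing strip) achieves O(n log n).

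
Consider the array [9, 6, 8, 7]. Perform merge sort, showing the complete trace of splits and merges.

Merge sort trace:

Split: [9, 6, 8, 7] -> [9, 6] and [8, 7]
  Split: [9, 6] -> [9] and [6]
  Merge: [9] + [6] -> [6, 9]
  Split: [8, 7] -> [8] and [7]
  Merge: [8] + [7] -> [7, 8]
Merge: [6, 9] + [7, 8] -> [6, 7, 8, 9]

Final sorted array: [6, 7, 8, 9]

The merge sort proceeds by recursively splitting the array and merging sorted halves.
After all merges, the sorted array is [6, 7, 8, 9].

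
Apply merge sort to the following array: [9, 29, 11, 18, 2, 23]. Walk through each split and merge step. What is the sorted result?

Merge sort trace:

Split: [9, 29, 11, 18, 2, 23] -> [9, 29, 11] and [18, 2, 23]
  Split: [9, 29, 11] -> [9] and [29, 11]
    Split: [29, 11] -> [29] and [11]
    Merge: [29] + [11] -> [11, 29]
  Merge: [9] + [11, 29] -> [9, 11, 29]
  Split: [18, 2, 23] -> [18] and [2, 23]
    Split: [2, 23] -> [2] and [23]
    Merge: [2] + [23] -> [2, 23]
  Merge: [18] + [2, 23] -> [2, 18, 23]
Merge: [9, 11, 29] + [2, 18, 23] -> [2, 9, 11, 18, 23, 29]

Final sorted array: [2, 9, 11, 18, 23, 29]

The merge sort proceeds by recursively splitting the array and merging sorted halves.
After all merges, the sorted array is [2, 9, 11, 18, 23, 29].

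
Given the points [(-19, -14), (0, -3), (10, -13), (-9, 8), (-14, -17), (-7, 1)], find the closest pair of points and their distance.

Computing all pairwise distances among 6 points:

d((-19, -14), (0, -3)) = 21.9545
d((-19, -14), (10, -13)) = 29.0172
d((-19, -14), (-9, 8)) = 24.1661
d((-19, -14), (-14, -17)) = 5.831 <-- minimum
d((-19, -14), (-7, 1)) = 19.2094
d((0, -3), (10, -13)) = 14.1421
d((0, -3), (-9, 8)) = 14.2127
d((0, -3), (-14, -17)) = 19.799
d((0, -3), (-7, 1)) = 8.0623
d((10, -13), (-9, 8)) = 28.3196
d((10, -13), (-14, -17)) = 24.3311
d((10, -13), (-7, 1)) = 22.0227
d((-9, 8), (-14, -17)) = 25.4951
d((-9, 8), (-7, 1)) = 7.2801
d((-14, -17), (-7, 1)) = 19.3132

Closest pair: (-19, -14) and (-14, -17) with distance 5.831

The closest pair is (-19, -14) and (-14, -17) with Euclidean distance 5.831. For 6 points, brute-force pairwise comparison is shown above. For large n, the divide-and-conquer algorithm (sort by x, recurse on halves, check the dividing strip) achieves O(n log n).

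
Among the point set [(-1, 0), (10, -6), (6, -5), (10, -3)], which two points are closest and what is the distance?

Computing all pairwise distances among 4 points:

d((-1, 0), (10, -6)) = 12.53
d((-1, 0), (6, -5)) = 8.6023
d((-1, 0), (10, -3)) = 11.4018
d((10, -6), (6, -5)) = 4.1231
d((10, -6), (10, -3)) = 3.0 <-- minimum
d((6, -5), (10, -3)) = 4.4721

Closest pair: (10, -6) and (10, -3) with distance 3.0

The closest pair is (10, -6) and (10, -3) with Euclidean distance 3.0. For 4 points, brute-force pairwise comparison is shown above. For large n, the divide-and-conquer algorithm (sort by x, recurse on halves, check the dividing strip) achieves O(n log n).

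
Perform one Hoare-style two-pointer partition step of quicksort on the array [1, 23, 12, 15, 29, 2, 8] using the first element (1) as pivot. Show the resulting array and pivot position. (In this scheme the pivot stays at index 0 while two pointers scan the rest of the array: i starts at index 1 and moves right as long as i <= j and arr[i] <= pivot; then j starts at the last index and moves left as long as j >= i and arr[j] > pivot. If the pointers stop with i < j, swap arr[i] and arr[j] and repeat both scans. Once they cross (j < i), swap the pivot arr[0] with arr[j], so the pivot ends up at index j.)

Hoare-style two-pointer partition with pivot = 1:

Initial array: [1, 23, 12, 15, 29, 2, 8]

Pointers start at i = 1, j = 6.
i ends at 1, j ends at 0: the pointers have crossed (j < i), so scanning stops.

j = 0, so swapping arr[0] with arr[j] leaves the pivot at position 0: [1, 23, 12, 15, 29, 2, 8]
Pivot position: 0

After partitioning with pivot 1, the array becomes [1, 23, 12, 15, 29, 2, 8]. The pivot is placed at index 0. All elements to the left of the pivot are <= 1, and all elements to the right are > 1.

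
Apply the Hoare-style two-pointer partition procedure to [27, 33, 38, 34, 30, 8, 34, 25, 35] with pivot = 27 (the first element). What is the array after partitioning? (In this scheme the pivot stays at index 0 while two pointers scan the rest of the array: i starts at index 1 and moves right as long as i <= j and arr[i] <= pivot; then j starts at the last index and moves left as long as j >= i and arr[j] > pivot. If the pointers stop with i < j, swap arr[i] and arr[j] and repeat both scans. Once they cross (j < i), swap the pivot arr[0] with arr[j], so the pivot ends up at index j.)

Hoare-style two-pointer partition with pivot = 27:

Initial array: [27, 33, 38, 34, 30, 8, 34, 25, 35]

Pointers start at i = 1, j = 8.
i stops at index 1 (arr[1]=33 > 27), j stops at index 7 (arr[7]=25 <= 27): swap arr[1] and arr[7], array becomes [27, 25, 38, 34, 30, 8, 34, 33, 35]
i stops at index 2 (arr[2]=38 > 27), j stops at index 5 (arr[5]=8 <= 27): swap arr[2] and arr[5], array becomes [27, 25, 8, 34, 30, 38, 34, 33, 35]
i ends at 3, j ends at 2: the pointers have crossed (j < i), so scanning stops.

Swap pivot arr[0] with arr[2] to place pivot at position 2: [8, 25, 27, 34, 30, 38, 34, 33, 35]
Pivot position: 2

After partitioning with pivot 27, the array becomes [8, 25, 27, 34, 30, 38, 34, 33, 35]. The pivot is placed at index 2. All elements to the left of the pivot are <= 27, and all elements to the right are > 27.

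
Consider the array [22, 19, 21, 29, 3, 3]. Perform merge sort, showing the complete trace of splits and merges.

Merge sort trace:

Split: [22, 19, 21, 29, 3, 3] -> [22, 19, 21] and [29, 3, 3]
  Split: [22, 19, 21] -> [22] and [19, 21]
    Split: [19, 21] -> [19] and [21]
    Merge: [19] + [21] -> [19, 21]
  Merge: [22] + [19, 21] -> [19, 21, 22]
  Split: [29, 3, 3] -> [29] and [3, 3]
    Split: [3, 3] -> [3] and [3]
    Merge: [3] + [3] -> [3, 3]
  Merge: [29] + [3, 3] -> [3, 3, 29]
Merge: [19, 21, 22] + [3, 3, 29] -> [3, 3, 19, 21, 22, 29]

Final sorted array: [3, 3, 19, 21, 22, 29]

The merge sort proceeds by recursively splitting the array and merging sorted halves.
After all merges, the sorted array is [3, 3, 19, 21, 22, 29].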